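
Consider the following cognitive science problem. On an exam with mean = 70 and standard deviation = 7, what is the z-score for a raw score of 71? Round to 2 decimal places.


z = (X - mu) / sigma
= (71 - 70) / 7
= 1 / 7
= 0.14


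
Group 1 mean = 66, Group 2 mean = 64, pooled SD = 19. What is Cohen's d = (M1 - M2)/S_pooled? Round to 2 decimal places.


Cohen's d = (M1 - M2) / S_pooled
= (66 - 64) / 19
= 2 / 19
= 0.11


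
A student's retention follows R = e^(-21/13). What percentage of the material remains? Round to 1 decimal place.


R = e^(-t/S)
-t/S = -21/13 = -1.615385
R = e^(-1.615385) = 0.198814
Percentage = 0.198814 * 100
= 19.9


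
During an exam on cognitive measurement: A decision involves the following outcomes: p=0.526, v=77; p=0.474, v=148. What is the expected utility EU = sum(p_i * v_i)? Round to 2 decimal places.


EU = sum(p_i * v_i)
0.526 * 77 = 40.502
0.474 * 148 = 70.152
EU = 40.502 + 70.152
= 110.65


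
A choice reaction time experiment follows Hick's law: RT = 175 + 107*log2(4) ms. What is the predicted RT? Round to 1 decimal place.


RT = 175 + 107 * log2(4)
log2(4) = 2.0
RT = 175 + 107 * 2.0
= 175 + 214.0
= 389.0 ms


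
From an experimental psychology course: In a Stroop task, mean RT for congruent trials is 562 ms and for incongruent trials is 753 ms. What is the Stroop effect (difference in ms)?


Stroop effect = RT(incongruent) - RT(congruent)
= 753 - 562
= 191 ms


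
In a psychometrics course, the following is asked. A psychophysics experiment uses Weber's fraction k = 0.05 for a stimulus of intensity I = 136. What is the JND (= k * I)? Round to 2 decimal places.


JND = k * I
JND = 0.05 * 136
= 6.80


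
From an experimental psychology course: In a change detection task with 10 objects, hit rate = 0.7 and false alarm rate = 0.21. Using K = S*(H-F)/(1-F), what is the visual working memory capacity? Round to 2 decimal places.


K = S * (H - F) / (1 - F)
H - F = 0.49
1 - F = 0.79
K = 10 * 0.49 / 0.79
= 6.20


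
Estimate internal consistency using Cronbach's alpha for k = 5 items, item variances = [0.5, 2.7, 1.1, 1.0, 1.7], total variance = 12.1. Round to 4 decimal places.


alpha = (k/(k-1)) * (1 - sum(s_i^2)/s_total^2)
sum(item variances) = 7.0
k/(k-1) = 5/4 = 1.25
1 - 7.0/12.1 = 1 - 0.578512 = 0.421488
alpha = 1.25 * 0.421488
= 0.5269


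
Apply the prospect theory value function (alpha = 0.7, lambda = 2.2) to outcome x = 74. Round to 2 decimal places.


Since x = 74 >= 0, use v(x) = x^0.7
74^0.7 = 20.3452
v(74) = 20.35


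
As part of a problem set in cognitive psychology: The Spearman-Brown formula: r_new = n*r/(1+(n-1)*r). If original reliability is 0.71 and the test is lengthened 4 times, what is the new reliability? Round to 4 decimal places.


r_new = n*r / (1 + (n-1)*r)
Numerator = 4 * 0.71 = 2.84
Denominator = 1 + 3 * 0.71 = 3.13
r_new = 2.84 / 3.13
= 0.9073


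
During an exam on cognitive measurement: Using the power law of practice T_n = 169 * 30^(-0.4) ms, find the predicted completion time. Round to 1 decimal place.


T_n = 169 * 30^(-0.4)
30^(-0.4) = 0.256538
T_n = 169 * 0.256538
= 43.4 ms


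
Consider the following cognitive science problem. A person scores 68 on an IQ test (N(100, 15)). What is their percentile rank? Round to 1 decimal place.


z = (IQ - mean) / SD
z = (68 - 100) / 15 = -2.1333
Percentile = Phi(-2.1333) * 100
Phi(-2.1333) = 0.01645
= 1.6


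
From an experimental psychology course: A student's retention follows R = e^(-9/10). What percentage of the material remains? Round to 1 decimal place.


R = e^(-t/S)
-t/S = -9/10 = -0.9
R = e^(-0.9) = 0.40657
Percentage = 0.40657 * 100
= 40.7


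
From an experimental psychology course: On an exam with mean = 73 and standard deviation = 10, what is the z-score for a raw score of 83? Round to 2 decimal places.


z = (X - mu) / sigma
= (83 - 73) / 10
= 10 / 10
= 1.00


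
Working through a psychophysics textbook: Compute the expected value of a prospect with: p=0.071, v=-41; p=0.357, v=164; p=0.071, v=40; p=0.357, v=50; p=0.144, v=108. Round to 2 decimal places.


EU = sum(p_i * v_i)
0.071 * -41 = -2.911
0.357 * 164 = 58.548
0.071 * 40 = 2.84
0.357 * 50 = 17.85
0.144 * 108 = 15.552
EU = -2.911 + 58.548 + 2.84 + 17.85 + 15.552
= 91.88


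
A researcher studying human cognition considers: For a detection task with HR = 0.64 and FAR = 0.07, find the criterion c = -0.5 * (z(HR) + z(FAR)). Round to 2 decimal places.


c = -0.5 * (z(HR) + z(FAR))
z(0.64) = 0.3585
z(0.07) = -1.4758
c = -0.5 * (0.3585 + -1.4758)
= -0.5 * -1.1173
= 0.56


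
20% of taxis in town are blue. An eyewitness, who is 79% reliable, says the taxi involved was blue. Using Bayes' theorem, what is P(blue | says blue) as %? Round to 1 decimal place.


P(blue | says blue) = P(says blue | blue)*P(blue) / [P(says blue | blue)*P(blue) + P(says blue | not blue)*P(not blue)]
Numerator = 0.79 * 0.2 = 0.158
False identification = 0.21 * 0.8 = 0.168
P = 0.158 / (0.158 + 0.168)
= 0.158 / 0.326
As percentage = 48.5


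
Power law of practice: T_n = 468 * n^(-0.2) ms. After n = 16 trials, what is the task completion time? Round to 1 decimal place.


T_n = 468 * 16^(-0.2)
16^(-0.2) = 0.574349
T_n = 468 * 0.574349
= 268.8 ms


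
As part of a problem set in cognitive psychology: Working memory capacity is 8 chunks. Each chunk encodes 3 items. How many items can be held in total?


Total items = chunks * items_per_chunk
= 8 * 3
= 24


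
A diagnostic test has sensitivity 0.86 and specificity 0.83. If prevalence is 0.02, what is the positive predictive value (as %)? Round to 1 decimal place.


PPV = (sens * prev) / (sens * prev + (1-spec) * (1-prev))
Numerator = 0.86 * 0.02 = 0.0172
P(positive and no disease) = (1 - spec) * (1 - prev) = (1 - 0.83) * (1 - 0.02) = 0.1666
Denominator = 0.0172 + 0.1666 = 0.1838
PPV = 0.0172 / 0.1838 = 0.09358
As percentage = 9.4


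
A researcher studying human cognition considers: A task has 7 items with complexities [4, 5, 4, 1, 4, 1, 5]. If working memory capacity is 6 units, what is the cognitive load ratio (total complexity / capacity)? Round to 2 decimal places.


Total complexity = 4 + 5 + 4 + 1 + 4 + 1 + 5 = 24
Load = total / capacity = 24 / 6
= 4.00


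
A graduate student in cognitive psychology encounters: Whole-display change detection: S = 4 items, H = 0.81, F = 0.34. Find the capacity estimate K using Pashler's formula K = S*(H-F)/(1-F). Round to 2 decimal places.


K = S * (H - F) / (1 - F)
H - F = 0.47
1 - F = 0.66
K = 4 * 0.47 / 0.66
= 2.85


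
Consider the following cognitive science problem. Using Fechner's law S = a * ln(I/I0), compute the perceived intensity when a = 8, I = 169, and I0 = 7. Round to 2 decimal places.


S = 8 * ln(169/7)
I/I0 = 24.142857
ln(24.142857) = 3.184
S = 8 * 3.184
= 25.47


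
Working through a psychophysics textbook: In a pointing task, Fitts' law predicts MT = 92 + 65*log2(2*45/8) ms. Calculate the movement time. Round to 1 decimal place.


MT = 92 + 65 * log2(2*45/8)
2D/W = 11.25
log2(11.25) = 3.4919
MT = 92 + 65 * 3.4919
= 319.0 ms


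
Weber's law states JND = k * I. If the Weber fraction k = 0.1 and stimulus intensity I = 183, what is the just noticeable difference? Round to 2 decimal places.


JND = k * I
JND = 0.1 * 183
= 18.30


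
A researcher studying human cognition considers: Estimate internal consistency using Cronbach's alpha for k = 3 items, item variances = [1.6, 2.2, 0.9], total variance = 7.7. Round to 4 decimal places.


alpha = (k/(k-1)) * (1 - sum(s_i^2)/s_total^2)
sum(item variances) = 4.7
k/(k-1) = 3/2 = 1.5
1 - 4.7/7.7 = 1 - 0.61039 = 0.38961
alpha = 1.5 * 0.38961
= 0.5844


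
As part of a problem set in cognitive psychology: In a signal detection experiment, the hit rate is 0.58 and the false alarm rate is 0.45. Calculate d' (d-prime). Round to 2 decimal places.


d' = z(HR) - z(FAR)
z(0.58) = 0.2019
z(0.45) = -0.1257
d' = 0.2019 - -0.1257
= 0.33


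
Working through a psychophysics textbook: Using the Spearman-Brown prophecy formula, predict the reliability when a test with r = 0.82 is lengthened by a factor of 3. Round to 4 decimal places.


r_new = n*r / (1 + (n-1)*r)
Numerator = 3 * 0.82 = 2.46
Denominator = 1 + 2 * 0.82 = 2.64
r_new = 2.46 / 2.64
= 0.9318


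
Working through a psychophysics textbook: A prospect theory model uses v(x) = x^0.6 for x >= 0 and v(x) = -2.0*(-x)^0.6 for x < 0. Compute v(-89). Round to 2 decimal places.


Since x = -89 < 0, use v(x) = -lambda*(-x)^alpha
(-x) = 89
89^0.6 = 14.7786
v(-89) = -2.0 * 14.7786
= -29.56


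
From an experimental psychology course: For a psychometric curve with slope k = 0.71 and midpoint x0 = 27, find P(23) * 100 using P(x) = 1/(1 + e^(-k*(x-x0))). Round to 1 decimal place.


P(x) = 1/(1 + e^(-0.71*(23 - 27)))
Exponent = -0.71 * -4 = 2.84
e^(2.84) = 17.115766
P = 1/(1 + 17.115766) = 0.055201
Percentage = 5.5


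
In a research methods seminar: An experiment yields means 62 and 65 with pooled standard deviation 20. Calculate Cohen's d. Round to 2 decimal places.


Cohen's d = (M1 - M2) / S_pooled
= (62 - 65) / 20
= -3 / 20
= -0.15


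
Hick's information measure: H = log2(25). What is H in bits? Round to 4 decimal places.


H = log2(n)
H = log2(25)
= 4.6439


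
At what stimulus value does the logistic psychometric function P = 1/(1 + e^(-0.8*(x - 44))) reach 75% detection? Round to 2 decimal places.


At P = 0.75: 0.75 = 1/(1 + e^(-k*(x-x0)))
Solving: e^(-k*(x-x0)) = 1/3
x = x0 + ln(3)/k
ln(3) = 1.0986
x = 44 + 1.0986/0.8
= 44 + 1.3732
= 45.37


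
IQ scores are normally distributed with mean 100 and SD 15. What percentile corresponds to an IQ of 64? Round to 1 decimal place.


z = (IQ - mean) / SD
z = (64 - 100) / 15 = -2.4
Percentile = Phi(-2.4) * 100
Phi(-2.4) = 0.008198
= 0.8


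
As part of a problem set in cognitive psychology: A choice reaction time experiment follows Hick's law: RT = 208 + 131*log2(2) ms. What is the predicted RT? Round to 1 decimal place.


RT = 208 + 131 * log2(2)
log2(2) = 1.0
RT = 208 + 131 * 1.0
= 208 + 131.0
= 339.0 ms


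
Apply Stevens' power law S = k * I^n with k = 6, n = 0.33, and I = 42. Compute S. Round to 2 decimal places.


S = 6 * 42^0.33
42^0.33 = 3.433
S = 6 * 3.433
= 20.60


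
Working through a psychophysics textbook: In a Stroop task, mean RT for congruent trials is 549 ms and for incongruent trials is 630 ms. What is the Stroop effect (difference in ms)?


Stroop effect = RT(incongruent) - RT(congruent)
= 630 - 549
= 81 ms


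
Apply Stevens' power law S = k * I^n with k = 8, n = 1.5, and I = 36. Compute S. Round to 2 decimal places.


S = 8 * 36^1.5
36^1.5 = 216.0
S = 8 * 216.0
= 1728.00


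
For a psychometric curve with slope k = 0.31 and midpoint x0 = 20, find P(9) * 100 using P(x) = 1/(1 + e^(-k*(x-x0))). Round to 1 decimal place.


P(x) = 1/(1 + e^(-0.31*(9 - 20)))
Exponent = -0.31 * -11 = 3.41
e^(3.41) = 30.265244
P = 1/(1 + 30.265244) = 0.031984
Percentage = 3.2


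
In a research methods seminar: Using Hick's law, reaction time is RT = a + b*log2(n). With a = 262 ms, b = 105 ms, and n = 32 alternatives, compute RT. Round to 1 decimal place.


RT = 262 + 105 * log2(32)
log2(32) = 5.0
RT = 262 + 105 * 5.0
= 262 + 525.0
= 787.0 ms


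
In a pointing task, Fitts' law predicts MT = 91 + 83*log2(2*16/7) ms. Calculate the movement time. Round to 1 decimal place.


MT = 91 + 83 * log2(2*16/7)
2D/W = 4.571429
log2(4.571429) = 2.1926
MT = 91 + 83 * 2.1926
= 273.0 ms


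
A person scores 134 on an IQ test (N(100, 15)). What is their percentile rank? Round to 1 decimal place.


z = (IQ - mean) / SD
z = (134 - 100) / 15 = 2.2667
Percentile = Phi(2.2667) * 100
Phi(2.2667) = 0.988296
= 98.8


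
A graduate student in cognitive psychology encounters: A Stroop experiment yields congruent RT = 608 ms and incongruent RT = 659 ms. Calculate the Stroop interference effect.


Stroop effect = RT(incongruent) - RT(congruent)
= 659 - 608
= 51 ms


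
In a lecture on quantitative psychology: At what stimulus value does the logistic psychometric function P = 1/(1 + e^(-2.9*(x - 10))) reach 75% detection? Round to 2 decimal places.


At P = 0.75: 0.75 = 1/(1 + e^(-k*(x-x0)))
Solving: e^(-k*(x-x0)) = 1/3
x = x0 + ln(3)/k
ln(3) = 1.0986
x = 10 + 1.0986/2.9
= 10 + 0.3788
= 10.38


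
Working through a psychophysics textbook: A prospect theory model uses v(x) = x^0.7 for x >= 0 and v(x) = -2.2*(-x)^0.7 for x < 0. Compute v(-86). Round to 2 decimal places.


Since x = -86 < 0, use v(x) = -lambda*(-x)^alpha
(-x) = 86
86^0.7 = 22.6021
v(-86) = -2.2 * 22.6021
= -49.72


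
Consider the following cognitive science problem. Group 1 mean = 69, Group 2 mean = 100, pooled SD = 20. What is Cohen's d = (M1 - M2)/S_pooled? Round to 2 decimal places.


Cohen's d = (M1 - M2) / S_pooled
= (69 - 100) / 20
= -31 / 20
= -1.55


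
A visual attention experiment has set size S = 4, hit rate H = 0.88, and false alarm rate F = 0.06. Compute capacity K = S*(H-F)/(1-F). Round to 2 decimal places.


K = S * (H - F) / (1 - F)
H - F = 0.82
1 - F = 0.94
K = 4 * 0.82 / 0.94
= 3.49


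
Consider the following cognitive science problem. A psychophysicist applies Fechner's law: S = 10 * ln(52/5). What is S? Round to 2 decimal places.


S = 10 * ln(52/5)
I/I0 = 10.4
ln(10.4) = 2.3418
S = 10 * 2.3418
= 23.42


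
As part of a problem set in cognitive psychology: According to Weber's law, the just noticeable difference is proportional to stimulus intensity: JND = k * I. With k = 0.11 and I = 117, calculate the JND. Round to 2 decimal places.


JND = k * I
JND = 0.11 * 117
= 12.87


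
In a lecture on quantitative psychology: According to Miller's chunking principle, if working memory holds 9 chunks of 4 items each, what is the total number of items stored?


Total items = chunks * items_per_chunk
= 9 * 4
= 36


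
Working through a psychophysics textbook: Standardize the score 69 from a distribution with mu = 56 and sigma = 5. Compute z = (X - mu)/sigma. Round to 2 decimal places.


z = (X - mu) / sigma
= (69 - 56) / 5
= 13 / 5
= 2.60


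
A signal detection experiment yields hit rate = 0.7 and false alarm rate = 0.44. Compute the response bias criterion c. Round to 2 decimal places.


c = -0.5 * (z(HR) + z(FAR))
z(0.7) = 0.5244
z(0.44) = -0.151
c = -0.5 * (0.5244 + -0.151)
= -0.5 * 0.3734
= -0.19


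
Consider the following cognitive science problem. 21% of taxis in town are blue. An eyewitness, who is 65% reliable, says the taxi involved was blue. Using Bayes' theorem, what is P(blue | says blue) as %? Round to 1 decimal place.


P(blue | says blue) = P(says blue | blue)*P(blue) / [P(says blue | blue)*P(blue) + P(says blue | not blue)*P(not blue)]
Numerator = 0.65 * 0.21 = 0.1365
False identification = 0.35 * 0.79 = 0.2765
P = 0.1365 / (0.1365 + 0.2765)
= 0.1365 / 0.413
As percentage = 33.1


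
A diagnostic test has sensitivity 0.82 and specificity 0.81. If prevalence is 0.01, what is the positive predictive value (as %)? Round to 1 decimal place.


PPV = (sens * prev) / (sens * prev + (1-spec) * (1-prev))
Numerator = 0.82 * 0.01 = 0.0082
P(positive and no disease) = (1 - spec) * (1 - prev) = (1 - 0.81) * (1 - 0.01) = 0.1881
Denominator = 0.0082 + 0.1881 = 0.1963
PPV = 0.0082 / 0.1963 = 0.041773
As percentage = 4.2


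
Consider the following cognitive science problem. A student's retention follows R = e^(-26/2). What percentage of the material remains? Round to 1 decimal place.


R = e^(-t/S)
-t/S = -26/2 = -13.0
R = e^(-13.0) = 2e-06
Percentage = 2e-06 * 100
= 0.0


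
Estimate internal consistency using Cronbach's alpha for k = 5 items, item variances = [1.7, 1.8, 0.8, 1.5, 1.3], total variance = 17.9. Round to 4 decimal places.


alpha = (k/(k-1)) * (1 - sum(s_i^2)/s_total^2)
sum(item variances) = 7.1
k/(k-1) = 5/4 = 1.25
1 - 7.1/17.9 = 1 - 0.396648 = 0.603352
alpha = 1.25 * 0.603352
= 0.7542


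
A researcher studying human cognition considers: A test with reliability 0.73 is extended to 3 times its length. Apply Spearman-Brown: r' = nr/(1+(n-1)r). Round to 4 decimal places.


r_new = n*r / (1 + (n-1)*r)
Numerator = 3 * 0.73 = 2.19
Denominator = 1 + 2 * 0.73 = 2.46
r_new = 2.19 / 2.46
= 0.8902


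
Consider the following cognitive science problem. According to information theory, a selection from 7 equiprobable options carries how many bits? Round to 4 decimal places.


H = log2(n)
H = log2(7)
= 2.8074


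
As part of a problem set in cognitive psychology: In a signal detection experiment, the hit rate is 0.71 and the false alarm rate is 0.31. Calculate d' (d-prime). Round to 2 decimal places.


d' = z(HR) - z(FAR)
z(0.71) = 0.5534
z(0.31) = -0.4959
d' = 0.5534 - -0.4959
= 1.05


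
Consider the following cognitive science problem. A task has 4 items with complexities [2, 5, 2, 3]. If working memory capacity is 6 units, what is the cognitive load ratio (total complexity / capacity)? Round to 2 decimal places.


Total complexity = 2 + 5 + 2 + 3 = 12
Load = total / capacity = 12 / 6
= 2.00


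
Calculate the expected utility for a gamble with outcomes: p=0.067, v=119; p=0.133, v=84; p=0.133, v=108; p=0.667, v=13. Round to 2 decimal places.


EU = sum(p_i * v_i)
0.067 * 119 = 7.973
0.133 * 84 = 11.172
0.133 * 108 = 14.364
0.667 * 13 = 8.671
EU = 7.973 + 11.172 + 14.364 + 8.671
= 42.18


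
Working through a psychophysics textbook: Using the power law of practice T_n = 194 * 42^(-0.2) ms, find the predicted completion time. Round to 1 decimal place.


T_n = 194 * 42^(-0.2)
42^(-0.2) = 0.473533
T_n = 194 * 0.473533
= 91.9 ms


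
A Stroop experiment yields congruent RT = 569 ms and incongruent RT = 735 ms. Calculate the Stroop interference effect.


Stroop effect = RT(incongruent) - RT(congruent)
= 735 - 569
= 166 ms


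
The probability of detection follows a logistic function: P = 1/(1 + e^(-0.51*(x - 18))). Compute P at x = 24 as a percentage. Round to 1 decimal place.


P(x) = 1/(1 + e^(-0.51*(24 - 18)))
Exponent = -0.51 * 6 = -3.06
e^(-3.06) = 0.046888
P = 1/(1 + 0.046888) = 0.955212
Percentage = 95.5


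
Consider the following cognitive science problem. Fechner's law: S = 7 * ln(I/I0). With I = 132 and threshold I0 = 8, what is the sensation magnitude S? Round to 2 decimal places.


S = 7 * ln(132/8)
I/I0 = 16.5
ln(16.5) = 2.8034
S = 7 * 2.8034
= 19.62


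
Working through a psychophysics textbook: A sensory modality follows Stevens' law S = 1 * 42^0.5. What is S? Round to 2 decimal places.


S = 1 * 42^0.5
42^0.5 = 6.4807
S = 1 * 6.4807
= 6.48


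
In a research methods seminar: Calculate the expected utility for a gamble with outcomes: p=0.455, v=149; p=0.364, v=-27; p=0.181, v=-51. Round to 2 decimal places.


EU = sum(p_i * v_i)
0.455 * 149 = 67.795
0.364 * -27 = -9.828
0.181 * -51 = -9.231
EU = 67.795 + -9.828 + -9.231
= 48.74


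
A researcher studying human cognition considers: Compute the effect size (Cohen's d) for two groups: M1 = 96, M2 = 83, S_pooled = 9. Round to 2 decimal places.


Cohen's d = (M1 - M2) / S_pooled
= (96 - 83) / 9
= 13 / 9
= 1.44


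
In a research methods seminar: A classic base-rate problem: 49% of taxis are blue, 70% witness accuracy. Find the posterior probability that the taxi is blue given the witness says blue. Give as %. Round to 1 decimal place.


P(blue | says blue) = P(says blue | blue)*P(blue) / [P(says blue | blue)*P(blue) + P(says blue | not blue)*P(not blue)]
Numerator = 0.7 * 0.49 = 0.343
False identification = 0.3 * 0.51 = 0.153
P = 0.343 / (0.343 + 0.153)
= 0.343 / 0.496
As percentage = 69.2


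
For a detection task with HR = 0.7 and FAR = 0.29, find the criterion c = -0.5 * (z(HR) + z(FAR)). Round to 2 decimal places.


c = -0.5 * (z(HR) + z(FAR))
z(0.7) = 0.5244
z(0.29) = -0.5534
c = -0.5 * (0.5244 + -0.5534)
= -0.5 * -0.029
= 0.01


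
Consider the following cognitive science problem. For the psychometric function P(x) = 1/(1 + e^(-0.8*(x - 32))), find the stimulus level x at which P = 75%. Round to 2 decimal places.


At P = 0.75: 0.75 = 1/(1 + e^(-k*(x-x0)))
Solving: e^(-k*(x-x0)) = 1/3
x = x0 + ln(3)/k
ln(3) = 1.0986
x = 32 + 1.0986/0.8
= 32 + 1.3732
= 33.37


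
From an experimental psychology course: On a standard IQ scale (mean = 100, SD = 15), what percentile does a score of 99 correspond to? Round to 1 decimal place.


z = (IQ - mean) / SD
z = (99 - 100) / 15 = -0.0667
Percentile = Phi(-0.0667) * 100
Phi(-0.0667) = 0.47341
= 47.3


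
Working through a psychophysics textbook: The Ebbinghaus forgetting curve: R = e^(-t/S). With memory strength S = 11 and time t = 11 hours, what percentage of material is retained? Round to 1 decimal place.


R = e^(-t/S)
-t/S = -11/11 = -1.0
R = e^(-1.0) = 0.367879
Percentage = 0.367879 * 100
= 36.8


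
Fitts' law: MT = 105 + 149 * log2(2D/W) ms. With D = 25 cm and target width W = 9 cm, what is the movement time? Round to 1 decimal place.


MT = 105 + 149 * log2(2*25/9)
2D/W = 5.555556
log2(5.555556) = 2.4739
MT = 105 + 149 * 2.4739
= 473.6 ms


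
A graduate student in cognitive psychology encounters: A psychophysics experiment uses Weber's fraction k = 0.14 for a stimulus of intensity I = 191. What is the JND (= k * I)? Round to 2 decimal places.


JND = k * I
JND = 0.14 * 191
= 26.74


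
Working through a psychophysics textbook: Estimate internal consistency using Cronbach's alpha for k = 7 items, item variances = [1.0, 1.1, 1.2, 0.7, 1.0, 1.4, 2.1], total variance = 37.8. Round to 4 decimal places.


alpha = (k/(k-1)) * (1 - sum(s_i^2)/s_total^2)
sum(item variances) = 8.5
k/(k-1) = 7/6 = 1.166667
1 - 8.5/37.8 = 1 - 0.224868 = 0.775132
alpha = 1.166667 * 0.775132
= 0.9043


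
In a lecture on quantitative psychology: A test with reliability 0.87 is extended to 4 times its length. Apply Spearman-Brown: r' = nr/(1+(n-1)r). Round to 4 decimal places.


r_new = n*r / (1 + (n-1)*r)
Numerator = 4 * 0.87 = 3.48
Denominator = 1 + 3 * 0.87 = 3.61
r_new = 3.48 / 3.61
= 0.9640


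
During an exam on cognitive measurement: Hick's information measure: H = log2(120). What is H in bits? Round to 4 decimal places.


H = log2(n)
H = log2(120)
= 6.9069


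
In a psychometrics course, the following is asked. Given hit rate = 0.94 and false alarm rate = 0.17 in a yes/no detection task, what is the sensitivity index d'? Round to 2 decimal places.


d' = z(HR) - z(FAR)
z(0.94) = 1.5548
z(0.17) = -0.9542
d' = 1.5548 - -0.9542
= 2.51


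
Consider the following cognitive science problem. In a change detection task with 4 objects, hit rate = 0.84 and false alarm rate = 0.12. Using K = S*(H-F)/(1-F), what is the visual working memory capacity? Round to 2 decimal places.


K = S * (H - F) / (1 - F)
H - F = 0.72
1 - F = 0.88
K = 4 * 0.72 / 0.88
= 3.27


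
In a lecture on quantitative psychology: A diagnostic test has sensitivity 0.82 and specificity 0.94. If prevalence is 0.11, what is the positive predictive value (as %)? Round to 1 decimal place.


PPV = (sens * prev) / (sens * prev + (1-spec) * (1-prev))
Numerator = 0.82 * 0.11 = 0.0902
P(positive and no disease) = (1 - spec) * (1 - prev) = (1 - 0.94) * (1 - 0.11) = 0.0534
Denominator = 0.0902 + 0.0534 = 0.1436
PPV = 0.0902 / 0.1436 = 0.628134
As percentage = 62.8


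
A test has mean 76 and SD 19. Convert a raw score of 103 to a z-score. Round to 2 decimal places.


z = (X - mu) / sigma
= (103 - 76) / 19
= 27 / 19
= 1.42


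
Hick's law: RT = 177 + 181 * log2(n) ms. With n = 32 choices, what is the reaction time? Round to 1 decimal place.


RT = 177 + 181 * log2(32)
log2(32) = 5.0
RT = 177 + 181 * 5.0
= 177 + 905.0
= 1082.0 ms


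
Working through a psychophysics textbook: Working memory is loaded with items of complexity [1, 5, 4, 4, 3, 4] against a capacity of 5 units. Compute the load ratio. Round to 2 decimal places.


Total complexity = 1 + 5 + 4 + 4 + 3 + 4 = 21
Load = total / capacity = 21 / 5
= 4.20


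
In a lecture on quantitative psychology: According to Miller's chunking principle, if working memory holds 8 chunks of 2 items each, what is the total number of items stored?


Total items = chunks * items_per_chunk
= 8 * 2
= 16


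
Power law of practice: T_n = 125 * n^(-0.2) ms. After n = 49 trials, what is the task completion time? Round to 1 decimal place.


T_n = 125 * 49^(-0.2)
49^(-0.2) = 0.459157
T_n = 125 * 0.459157
= 57.4 ms


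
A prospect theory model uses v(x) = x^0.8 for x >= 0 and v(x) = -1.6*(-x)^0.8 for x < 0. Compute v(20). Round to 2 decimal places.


Since x = 20 >= 0, use v(x) = x^0.8
20^0.8 = 10.9856
v(20) = 10.99


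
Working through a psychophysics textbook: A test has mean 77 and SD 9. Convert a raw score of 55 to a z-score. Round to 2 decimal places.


z = (X - mu) / sigma
= (55 - 77) / 9
= -22 / 9
= -2.44


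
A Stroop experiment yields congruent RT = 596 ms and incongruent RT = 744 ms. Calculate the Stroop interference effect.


Stroop effect = RT(incongruent) - RT(congruent)
= 744 - 596
= 148 ms


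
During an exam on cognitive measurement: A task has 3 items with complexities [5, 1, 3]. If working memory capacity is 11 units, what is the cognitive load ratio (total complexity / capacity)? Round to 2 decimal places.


Total complexity = 5 + 1 + 3 = 9
Load = total / capacity = 9 / 11
= 0.82


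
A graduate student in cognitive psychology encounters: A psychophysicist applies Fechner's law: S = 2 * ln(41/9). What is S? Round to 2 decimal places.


S = 2 * ln(41/9)
I/I0 = 4.555556
ln(4.555556) = 1.5163
S = 2 * 1.5163
= 3.03


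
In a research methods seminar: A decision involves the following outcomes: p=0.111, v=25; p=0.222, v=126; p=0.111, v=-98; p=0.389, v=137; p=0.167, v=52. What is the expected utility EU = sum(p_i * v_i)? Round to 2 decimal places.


EU = sum(p_i * v_i)
0.111 * 25 = 2.775
0.222 * 126 = 27.972
0.111 * -98 = -10.878
0.389 * 137 = 53.293
0.167 * 52 = 8.684
EU = 2.775 + 27.972 + -10.878 + 53.293 + 8.684
= 81.85


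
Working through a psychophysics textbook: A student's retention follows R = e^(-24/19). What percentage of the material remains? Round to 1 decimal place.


R = e^(-t/S)
-t/S = -24/19 = -1.263158
R = e^(-1.263158) = 0.28276
Percentage = 0.28276 * 100
= 28.3


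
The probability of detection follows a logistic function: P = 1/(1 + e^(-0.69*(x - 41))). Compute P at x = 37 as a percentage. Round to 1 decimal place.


P(x) = 1/(1 + e^(-0.69*(37 - 41)))
Exponent = -0.69 * -4 = 2.76
e^(2.76) = 15.799843
P = 1/(1 + 15.799843) = 0.059524
Percentage = 6.0


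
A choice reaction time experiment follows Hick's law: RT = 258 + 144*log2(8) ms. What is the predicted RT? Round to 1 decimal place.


RT = 258 + 144 * log2(8)
log2(8) = 3.0
RT = 258 + 144 * 3.0
= 258 + 432.0
= 690.0 ms


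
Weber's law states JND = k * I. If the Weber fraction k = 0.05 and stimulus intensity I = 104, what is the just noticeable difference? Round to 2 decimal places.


JND = k * I
JND = 0.05 * 104
= 5.20


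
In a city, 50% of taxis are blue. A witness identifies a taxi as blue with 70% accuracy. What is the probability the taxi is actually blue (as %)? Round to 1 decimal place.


P(blue | says blue) = P(says blue | blue)*P(blue) / [P(says blue | blue)*P(blue) + P(says blue | not blue)*P(not blue)]
Numerator = 0.7 * 0.5 = 0.35
False identification = 0.3 * 0.5 = 0.15
P = 0.35 / (0.35 + 0.15)
= 0.35 / 0.5
As percentage = 70.0


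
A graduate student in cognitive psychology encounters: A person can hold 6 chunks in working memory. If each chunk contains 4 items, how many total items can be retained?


Total items = chunks * items_per_chunk
= 6 * 4
= 24


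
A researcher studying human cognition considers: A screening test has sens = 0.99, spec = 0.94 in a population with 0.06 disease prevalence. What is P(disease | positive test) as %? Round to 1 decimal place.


PPV = (sens * prev) / (sens * prev + (1-spec) * (1-prev))
Numerator = 0.99 * 0.06 = 0.0594
P(positive and no disease) = (1 - spec) * (1 - prev) = (1 - 0.94) * (1 - 0.06) = 0.0564
Denominator = 0.0594 + 0.0564 = 0.1158
PPV = 0.0594 / 0.1158 = 0.512953
As percentage = 51.3


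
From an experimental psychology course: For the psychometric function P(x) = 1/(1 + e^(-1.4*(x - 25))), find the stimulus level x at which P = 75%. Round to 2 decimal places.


At P = 0.75: 0.75 = 1/(1 + e^(-k*(x-x0)))
Solving: e^(-k*(x-x0)) = 1/3
x = x0 + ln(3)/k
ln(3) = 1.0986
x = 25 + 1.0986/1.4
= 25 + 0.7847
= 25.78


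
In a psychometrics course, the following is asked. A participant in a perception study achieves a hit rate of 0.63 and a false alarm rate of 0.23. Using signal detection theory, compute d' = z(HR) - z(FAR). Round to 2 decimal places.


d' = z(HR) - z(FAR)
z(0.63) = 0.3319
z(0.23) = -0.7388
d' = 0.3319 - -0.7388
= 1.07


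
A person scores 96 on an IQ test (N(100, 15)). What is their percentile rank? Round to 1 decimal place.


z = (IQ - mean) / SD
z = (96 - 100) / 15 = -0.2667
Percentile = Phi(-0.2667) * 100
Phi(-0.2667) = 0.39485
= 39.5


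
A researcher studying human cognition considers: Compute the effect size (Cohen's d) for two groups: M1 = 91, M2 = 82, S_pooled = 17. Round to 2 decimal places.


Cohen's d = (M1 - M2) / S_pooled
= (91 - 82) / 17
= 9 / 17
= 0.53


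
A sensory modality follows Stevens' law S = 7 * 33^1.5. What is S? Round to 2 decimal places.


S = 7 * 33^1.5
33^1.5 = 189.5706
S = 7 * 189.5706
= 1326.99


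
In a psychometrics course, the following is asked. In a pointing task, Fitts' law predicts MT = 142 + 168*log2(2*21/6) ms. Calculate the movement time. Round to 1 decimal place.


MT = 142 + 168 * log2(2*21/6)
2D/W = 7.0
log2(7.0) = 2.8074
MT = 142 + 168 * 2.8074
= 613.6 ms


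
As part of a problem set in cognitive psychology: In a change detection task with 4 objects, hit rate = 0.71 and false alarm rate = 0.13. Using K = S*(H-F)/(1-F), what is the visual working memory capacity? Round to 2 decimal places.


K = S * (H - F) / (1 - F)
H - F = 0.58
1 - F = 0.87
K = 4 * 0.58 / 0.87
= 2.67


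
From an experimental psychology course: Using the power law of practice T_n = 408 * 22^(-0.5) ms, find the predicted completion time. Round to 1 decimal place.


T_n = 408 * 22^(-0.5)
22^(-0.5) = 0.213201
T_n = 408 * 0.213201
= 87.0 ms


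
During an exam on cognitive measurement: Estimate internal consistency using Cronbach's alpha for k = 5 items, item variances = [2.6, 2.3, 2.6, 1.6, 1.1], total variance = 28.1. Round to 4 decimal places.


alpha = (k/(k-1)) * (1 - sum(s_i^2)/s_total^2)
sum(item variances) = 10.2
k/(k-1) = 5/4 = 1.25
1 - 10.2/28.1 = 1 - 0.362989 = 0.637011
alpha = 1.25 * 0.637011
= 0.7963


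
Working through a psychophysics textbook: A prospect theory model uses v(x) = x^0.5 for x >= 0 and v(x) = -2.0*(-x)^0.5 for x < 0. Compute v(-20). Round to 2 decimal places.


Since x = -20 < 0, use v(x) = -lambda*(-x)^alpha
(-x) = 20
20^0.5 = 4.4721
v(-20) = -2.0 * 4.4721
= -8.94


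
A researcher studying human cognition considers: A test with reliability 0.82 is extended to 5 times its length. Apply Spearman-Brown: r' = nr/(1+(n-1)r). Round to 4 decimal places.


r_new = n*r / (1 + (n-1)*r)
Numerator = 5 * 0.82 = 4.1
Denominator = 1 + 4 * 0.82 = 4.28
r_new = 4.1 / 4.28
= 0.9579


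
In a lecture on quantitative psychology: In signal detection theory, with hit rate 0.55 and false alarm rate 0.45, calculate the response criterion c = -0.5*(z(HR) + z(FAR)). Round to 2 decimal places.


c = -0.5 * (z(HR) + z(FAR))
z(0.55) = 0.1257
z(0.45) = -0.1257
c = -0.5 * (0.1257 + -0.1257)
= -0.5 * 0.0
= 0.00


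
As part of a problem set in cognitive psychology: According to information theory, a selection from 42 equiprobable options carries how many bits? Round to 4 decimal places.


H = log2(n)
H = log2(42)
= 5.3923


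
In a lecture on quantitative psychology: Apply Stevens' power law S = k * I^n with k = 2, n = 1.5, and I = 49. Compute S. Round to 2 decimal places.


S = 2 * 49^1.5
49^1.5 = 343.0
S = 2 * 343.0
= 686.00


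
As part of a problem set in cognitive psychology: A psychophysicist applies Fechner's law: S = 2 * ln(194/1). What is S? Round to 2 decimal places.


S = 2 * ln(194/1)
I/I0 = 194.0
ln(194.0) = 5.2679
S = 2 * 5.2679
= 10.54


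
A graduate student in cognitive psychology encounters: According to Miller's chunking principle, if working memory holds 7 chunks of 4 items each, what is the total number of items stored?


Total items = chunks * items_per_chunk
= 7 * 4
= 28


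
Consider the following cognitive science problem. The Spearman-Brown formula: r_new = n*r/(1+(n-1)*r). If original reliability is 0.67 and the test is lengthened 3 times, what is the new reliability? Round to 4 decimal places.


r_new = n*r / (1 + (n-1)*r)
Numerator = 3 * 0.67 = 2.01
Denominator = 1 + 2 * 0.67 = 2.34
r_new = 2.01 / 2.34
= 0.8590


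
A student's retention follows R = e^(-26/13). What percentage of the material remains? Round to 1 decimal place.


R = e^(-t/S)
-t/S = -26/13 = -2.0
R = e^(-2.0) = 0.135335
Percentage = 0.135335 * 100
= 13.5


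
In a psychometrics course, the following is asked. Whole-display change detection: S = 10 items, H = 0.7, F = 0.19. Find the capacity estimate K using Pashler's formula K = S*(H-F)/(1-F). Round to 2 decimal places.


K = S * (H - F) / (1 - F)
H - F = 0.51
1 - F = 0.81
K = 10 * 0.51 / 0.81
= 6.30


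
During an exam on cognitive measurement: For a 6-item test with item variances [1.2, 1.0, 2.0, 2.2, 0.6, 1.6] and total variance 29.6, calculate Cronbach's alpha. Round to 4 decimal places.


alpha = (k/(k-1)) * (1 - sum(s_i^2)/s_total^2)
sum(item variances) = 8.6
k/(k-1) = 6/5 = 1.2
1 - 8.6/29.6 = 1 - 0.290541 = 0.709459
alpha = 1.2 * 0.709459
= 0.8514


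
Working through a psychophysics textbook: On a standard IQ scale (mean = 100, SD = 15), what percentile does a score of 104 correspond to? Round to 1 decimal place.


z = (IQ - mean) / SD
z = (104 - 100) / 15 = 0.2667
Percentile = Phi(0.2667) * 100
Phi(0.2667) = 0.60515
= 60.5


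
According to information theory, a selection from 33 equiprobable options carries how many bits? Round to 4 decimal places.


H = log2(n)
H = log2(33)
= 5.0444


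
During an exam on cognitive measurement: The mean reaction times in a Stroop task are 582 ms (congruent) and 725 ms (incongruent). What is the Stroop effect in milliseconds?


Stroop effect = RT(incongruent) - RT(congruent)
= 725 - 582
= 143 ms


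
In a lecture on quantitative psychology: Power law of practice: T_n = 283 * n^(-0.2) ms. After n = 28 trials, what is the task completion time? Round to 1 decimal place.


T_n = 283 * 28^(-0.2)
28^(-0.2) = 0.513533
T_n = 283 * 0.513533
= 145.3 ms


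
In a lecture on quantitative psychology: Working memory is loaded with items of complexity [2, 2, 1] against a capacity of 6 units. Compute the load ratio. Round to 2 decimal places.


Total complexity = 2 + 2 + 1 = 5
Load = total / capacity = 5 / 6
= 0.83


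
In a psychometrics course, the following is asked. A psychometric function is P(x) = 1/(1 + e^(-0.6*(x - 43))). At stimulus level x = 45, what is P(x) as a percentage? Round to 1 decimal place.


P(x) = 1/(1 + e^(-0.6*(45 - 43)))
Exponent = -0.6 * 2 = -1.2
e^(-1.2) = 0.301194
P = 1/(1 + 0.301194) = 0.768525
Percentage = 76.9


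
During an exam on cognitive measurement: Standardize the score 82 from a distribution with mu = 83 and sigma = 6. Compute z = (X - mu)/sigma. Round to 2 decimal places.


z = (X - mu) / sigma
= (82 - 83) / 6
= -1 / 6
= -0.17


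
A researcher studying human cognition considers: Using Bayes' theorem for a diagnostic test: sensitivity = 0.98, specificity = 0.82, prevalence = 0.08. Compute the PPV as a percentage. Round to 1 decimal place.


PPV = (sens * prev) / (sens * prev + (1-spec) * (1-prev))
Numerator = 0.98 * 0.08 = 0.0784
P(positive and no disease) = (1 - spec) * (1 - prev) = (1 - 0.82) * (1 - 0.08) = 0.1656
Denominator = 0.0784 + 0.1656 = 0.244
PPV = 0.0784 / 0.244 = 0.321311
As percentage = 32.1


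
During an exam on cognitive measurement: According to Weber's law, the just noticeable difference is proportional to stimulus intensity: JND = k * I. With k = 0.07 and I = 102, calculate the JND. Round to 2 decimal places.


JND = k * I
JND = 0.07 * 102
= 7.14


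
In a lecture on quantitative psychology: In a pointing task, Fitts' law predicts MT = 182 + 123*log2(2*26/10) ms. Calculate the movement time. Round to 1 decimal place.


MT = 182 + 123 * log2(2*26/10)
2D/W = 5.2
log2(5.2) = 2.3785
MT = 182 + 123 * 2.3785
= 474.6 ms


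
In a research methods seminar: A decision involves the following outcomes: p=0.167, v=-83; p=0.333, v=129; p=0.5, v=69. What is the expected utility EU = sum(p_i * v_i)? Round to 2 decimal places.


EU = sum(p_i * v_i)
0.167 * -83 = -13.861
0.333 * 129 = 42.957
0.5 * 69 = 34.5
EU = -13.861 + 42.957 + 34.5
= 63.60


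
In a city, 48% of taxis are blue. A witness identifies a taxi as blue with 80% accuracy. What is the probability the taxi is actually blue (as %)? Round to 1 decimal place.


P(blue | says blue) = P(says blue | blue)*P(blue) / [P(says blue | blue)*P(blue) + P(says blue | not blue)*P(not blue)]
Numerator = 0.8 * 0.48 = 0.384
False identification = 0.2 * 0.52 = 0.104
P = 0.384 / (0.384 + 0.104)
= 0.384 / 0.488
As percentage = 78.7


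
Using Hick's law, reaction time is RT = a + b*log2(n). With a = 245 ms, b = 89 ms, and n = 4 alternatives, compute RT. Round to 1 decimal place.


RT = 245 + 89 * log2(4)
log2(4) = 2.0
RT = 245 + 89 * 2.0
= 245 + 178.0
= 423.0 ms


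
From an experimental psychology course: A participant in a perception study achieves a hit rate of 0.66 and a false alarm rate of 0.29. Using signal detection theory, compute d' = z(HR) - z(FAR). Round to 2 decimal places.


d' = z(HR) - z(FAR)
z(0.66) = 0.4125
z(0.29) = -0.5534
d' = 0.4125 - -0.5534
= 0.97


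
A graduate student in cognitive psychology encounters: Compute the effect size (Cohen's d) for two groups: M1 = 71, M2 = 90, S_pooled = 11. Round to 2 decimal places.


Cohen's d = (M1 - M2) / S_pooled
= (71 - 90) / 11
= -19 / 11
= -1.73


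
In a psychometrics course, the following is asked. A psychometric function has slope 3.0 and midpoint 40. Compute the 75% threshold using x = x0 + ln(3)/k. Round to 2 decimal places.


At P = 0.75: 0.75 = 1/(1 + e^(-k*(x-x0)))
Solving: e^(-k*(x-x0)) = 1/3
x = x0 + ln(3)/k
ln(3) = 1.0986
x = 40 + 1.0986/3.0
= 40 + 0.3662
= 40.37


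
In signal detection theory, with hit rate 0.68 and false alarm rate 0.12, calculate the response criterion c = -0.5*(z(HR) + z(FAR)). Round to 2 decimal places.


c = -0.5 * (z(HR) + z(FAR))
z(0.68) = 0.4677
z(0.12) = -1.175
c = -0.5 * (0.4677 + -1.175)
= -0.5 * -0.7073
= 0.35


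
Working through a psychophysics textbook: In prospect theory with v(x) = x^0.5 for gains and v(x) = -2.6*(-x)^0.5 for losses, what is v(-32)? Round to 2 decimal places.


Since x = -32 < 0, use v(x) = -lambda*(-x)^alpha
(-x) = 32
32^0.5 = 5.6569
v(-32) = -2.6 * 5.6569
= -14.71


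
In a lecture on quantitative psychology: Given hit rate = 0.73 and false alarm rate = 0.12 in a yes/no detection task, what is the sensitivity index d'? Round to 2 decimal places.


d' = z(HR) - z(FAR)
z(0.73) = 0.6128
z(0.12) = -1.175
d' = 0.6128 - -1.175
= 1.79


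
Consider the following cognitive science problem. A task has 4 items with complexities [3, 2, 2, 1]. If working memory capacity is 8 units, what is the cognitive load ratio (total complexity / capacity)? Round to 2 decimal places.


Total complexity = 3 + 2 + 2 + 1 = 8
Load = total / capacity = 8 / 8
= 1.00


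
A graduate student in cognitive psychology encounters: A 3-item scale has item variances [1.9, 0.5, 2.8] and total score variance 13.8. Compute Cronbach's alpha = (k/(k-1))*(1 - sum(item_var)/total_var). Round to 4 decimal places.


alpha = (k/(k-1)) * (1 - sum(s_i^2)/s_total^2)
sum(item variances) = 5.2
k/(k-1) = 3/2 = 1.5
1 - 5.2/13.8 = 1 - 0.376812 = 0.623188
alpha = 1.5 * 0.623188
= 0.9348
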